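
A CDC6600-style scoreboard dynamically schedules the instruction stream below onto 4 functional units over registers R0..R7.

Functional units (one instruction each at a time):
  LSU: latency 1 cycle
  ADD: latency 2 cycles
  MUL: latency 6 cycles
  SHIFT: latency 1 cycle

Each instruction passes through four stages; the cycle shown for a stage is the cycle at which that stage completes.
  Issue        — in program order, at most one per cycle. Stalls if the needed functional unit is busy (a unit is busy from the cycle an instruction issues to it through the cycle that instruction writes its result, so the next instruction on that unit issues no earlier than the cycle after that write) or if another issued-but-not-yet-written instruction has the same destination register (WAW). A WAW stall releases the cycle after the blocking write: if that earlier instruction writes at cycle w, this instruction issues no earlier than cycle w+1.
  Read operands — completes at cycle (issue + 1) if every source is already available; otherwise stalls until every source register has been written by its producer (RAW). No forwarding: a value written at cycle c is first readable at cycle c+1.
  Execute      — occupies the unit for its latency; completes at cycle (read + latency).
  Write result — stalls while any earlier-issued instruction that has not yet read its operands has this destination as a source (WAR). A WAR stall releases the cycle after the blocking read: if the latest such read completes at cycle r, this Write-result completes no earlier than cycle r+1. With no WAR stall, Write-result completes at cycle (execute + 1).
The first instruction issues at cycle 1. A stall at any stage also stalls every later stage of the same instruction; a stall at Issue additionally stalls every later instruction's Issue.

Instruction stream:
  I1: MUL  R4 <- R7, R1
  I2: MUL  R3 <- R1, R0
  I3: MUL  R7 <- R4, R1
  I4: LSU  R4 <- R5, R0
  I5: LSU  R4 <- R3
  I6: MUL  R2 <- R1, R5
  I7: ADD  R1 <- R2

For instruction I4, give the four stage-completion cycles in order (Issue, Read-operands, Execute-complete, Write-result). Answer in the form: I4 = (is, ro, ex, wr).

I4 = (20, 21, 22, 23)

1) issue 1, read 2, done 8, write 9
2) issue 10, read 11, done 17, write 18  <struct: MUL busy until I1 writes@9>
3) issue 19, read 20, done 26, write 27  <struct: MUL busy until I2 writes@18>
4) issue 20, read 21, done 22, write 23
5) issue 24, read 25, done 26, write 27  <struct: LSU busy until I4 writes@23>
6) issue 28, read 29, done 35, write 36  <struct: MUL busy until I3 writes@27>
7) issue 29, read 37, done 39, write 40  <RAW R2: wait I6 write@36>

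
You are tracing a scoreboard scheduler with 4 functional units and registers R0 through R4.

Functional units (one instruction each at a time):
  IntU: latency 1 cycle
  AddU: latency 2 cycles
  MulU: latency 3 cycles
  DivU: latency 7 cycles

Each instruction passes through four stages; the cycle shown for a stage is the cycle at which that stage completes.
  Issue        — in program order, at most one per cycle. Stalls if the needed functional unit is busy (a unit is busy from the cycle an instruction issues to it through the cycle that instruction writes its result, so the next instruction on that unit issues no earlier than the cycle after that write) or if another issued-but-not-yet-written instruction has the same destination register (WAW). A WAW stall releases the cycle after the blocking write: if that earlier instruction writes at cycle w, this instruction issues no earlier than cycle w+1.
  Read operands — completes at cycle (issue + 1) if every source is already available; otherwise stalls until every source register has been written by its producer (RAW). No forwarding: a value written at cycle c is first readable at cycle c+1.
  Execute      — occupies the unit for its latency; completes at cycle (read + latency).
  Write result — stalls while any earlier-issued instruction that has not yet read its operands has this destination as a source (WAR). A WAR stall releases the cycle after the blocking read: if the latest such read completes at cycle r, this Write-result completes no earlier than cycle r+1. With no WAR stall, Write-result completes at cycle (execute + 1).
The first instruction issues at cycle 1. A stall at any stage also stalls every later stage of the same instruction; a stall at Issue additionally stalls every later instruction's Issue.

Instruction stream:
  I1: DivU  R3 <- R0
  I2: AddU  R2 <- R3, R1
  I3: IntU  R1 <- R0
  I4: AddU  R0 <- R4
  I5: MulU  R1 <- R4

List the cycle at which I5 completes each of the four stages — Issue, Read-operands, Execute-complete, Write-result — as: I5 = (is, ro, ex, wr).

I5 = (16, 17, 20, 21)

I1  is:1  ro:2  ex:9  wr:10
I2  is:2  ro:11  ex:13  wr:14  — RAW R3: wait I1 write@10
I3  is:3  ro:4  ex:5  wr:12  — WAR R1: wait I2 read@11
I4  is:15  ro:16  ex:18  wr:19  — struct: AddU busy until I2 writes@14
I5  is:16  ro:17  ex:20  wr:21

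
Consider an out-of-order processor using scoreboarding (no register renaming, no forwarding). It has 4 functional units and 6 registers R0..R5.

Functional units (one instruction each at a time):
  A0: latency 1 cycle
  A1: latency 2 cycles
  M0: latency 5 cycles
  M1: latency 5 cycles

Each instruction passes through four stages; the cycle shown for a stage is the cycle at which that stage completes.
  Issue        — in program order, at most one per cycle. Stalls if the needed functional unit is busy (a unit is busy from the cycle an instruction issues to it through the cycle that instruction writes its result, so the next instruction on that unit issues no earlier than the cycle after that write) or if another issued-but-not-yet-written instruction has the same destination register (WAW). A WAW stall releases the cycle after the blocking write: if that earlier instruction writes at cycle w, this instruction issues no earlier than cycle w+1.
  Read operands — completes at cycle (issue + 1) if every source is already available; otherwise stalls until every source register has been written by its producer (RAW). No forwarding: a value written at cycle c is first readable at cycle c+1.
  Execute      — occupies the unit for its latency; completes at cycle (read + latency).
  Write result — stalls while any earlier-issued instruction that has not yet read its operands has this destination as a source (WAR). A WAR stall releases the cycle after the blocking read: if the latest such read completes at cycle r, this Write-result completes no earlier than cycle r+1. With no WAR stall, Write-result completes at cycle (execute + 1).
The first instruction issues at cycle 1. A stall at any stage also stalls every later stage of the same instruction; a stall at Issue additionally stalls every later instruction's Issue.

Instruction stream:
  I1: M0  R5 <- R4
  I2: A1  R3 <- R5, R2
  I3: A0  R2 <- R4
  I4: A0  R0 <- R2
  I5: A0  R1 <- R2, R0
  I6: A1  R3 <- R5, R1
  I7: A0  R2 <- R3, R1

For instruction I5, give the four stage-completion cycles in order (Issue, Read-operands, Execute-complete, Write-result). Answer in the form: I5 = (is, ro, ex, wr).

t=1  I1 dispatched to M0
t=2  I1 operands ready, I2 dispatched to A1
t=3  I3 dispatched to A0
t=4  I3 operands ready
t=5  I3 complete
t=7  I1 complete
t=8  R5←I1
t=9  I2 operands ready
t=10  R2←I3
t=11  I2 complete, I4 dispatched to A0
t=12  R3←I2, I4 operands ready
t=13  I4 complete
t=14  R0←I4
t=15  I5 dispatched to A0
t=16  I5 operands ready, I6 dispatched to A1
t=17  I5 complete
t=18  R1←I5
t=19  I6 operands ready, I7 dispatched to A0
t=21  I6 complete
t=22  R3←I6
t=23  I7 operands ready
t=24  I7 complete
t=25  R2←I7

I5 = (15, 16, 17, 18)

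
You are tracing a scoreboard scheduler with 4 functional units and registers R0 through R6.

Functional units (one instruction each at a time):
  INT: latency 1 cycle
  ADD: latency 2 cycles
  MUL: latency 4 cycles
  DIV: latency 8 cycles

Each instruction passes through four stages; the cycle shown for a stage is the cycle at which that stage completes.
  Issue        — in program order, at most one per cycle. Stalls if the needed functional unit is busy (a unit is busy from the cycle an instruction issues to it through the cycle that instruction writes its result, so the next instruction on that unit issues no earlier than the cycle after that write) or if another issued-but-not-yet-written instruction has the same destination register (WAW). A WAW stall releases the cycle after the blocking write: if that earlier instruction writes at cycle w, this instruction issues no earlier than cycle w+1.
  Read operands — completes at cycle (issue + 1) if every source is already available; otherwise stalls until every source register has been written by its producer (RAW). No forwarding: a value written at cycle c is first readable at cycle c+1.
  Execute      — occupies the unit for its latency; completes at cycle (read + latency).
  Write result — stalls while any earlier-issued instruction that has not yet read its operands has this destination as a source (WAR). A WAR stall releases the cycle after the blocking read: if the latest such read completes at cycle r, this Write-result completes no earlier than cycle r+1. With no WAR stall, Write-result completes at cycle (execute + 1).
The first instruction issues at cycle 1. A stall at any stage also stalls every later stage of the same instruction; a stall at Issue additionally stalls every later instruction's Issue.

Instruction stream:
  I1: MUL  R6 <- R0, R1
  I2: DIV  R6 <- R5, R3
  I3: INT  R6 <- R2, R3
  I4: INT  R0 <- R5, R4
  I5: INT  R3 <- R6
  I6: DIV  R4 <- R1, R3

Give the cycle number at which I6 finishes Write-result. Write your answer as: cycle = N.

I1 -> (1, 2, 6, 7)
I2 -> (8, 9, 17, 18)  // WAW R6: wait I1 write@7
I3 -> (19, 20, 21, 22)  // WAW R6: wait I2 write@18
I4 -> (23, 24, 25, 26)  // struct: INT busy until I3 writes@22
I5 -> (27, 28, 29, 30)  // struct: INT busy until I4 writes@26
I6 -> (28, 31, 39, 40)  // RAW R3: wait I5 write@30

cycle = 40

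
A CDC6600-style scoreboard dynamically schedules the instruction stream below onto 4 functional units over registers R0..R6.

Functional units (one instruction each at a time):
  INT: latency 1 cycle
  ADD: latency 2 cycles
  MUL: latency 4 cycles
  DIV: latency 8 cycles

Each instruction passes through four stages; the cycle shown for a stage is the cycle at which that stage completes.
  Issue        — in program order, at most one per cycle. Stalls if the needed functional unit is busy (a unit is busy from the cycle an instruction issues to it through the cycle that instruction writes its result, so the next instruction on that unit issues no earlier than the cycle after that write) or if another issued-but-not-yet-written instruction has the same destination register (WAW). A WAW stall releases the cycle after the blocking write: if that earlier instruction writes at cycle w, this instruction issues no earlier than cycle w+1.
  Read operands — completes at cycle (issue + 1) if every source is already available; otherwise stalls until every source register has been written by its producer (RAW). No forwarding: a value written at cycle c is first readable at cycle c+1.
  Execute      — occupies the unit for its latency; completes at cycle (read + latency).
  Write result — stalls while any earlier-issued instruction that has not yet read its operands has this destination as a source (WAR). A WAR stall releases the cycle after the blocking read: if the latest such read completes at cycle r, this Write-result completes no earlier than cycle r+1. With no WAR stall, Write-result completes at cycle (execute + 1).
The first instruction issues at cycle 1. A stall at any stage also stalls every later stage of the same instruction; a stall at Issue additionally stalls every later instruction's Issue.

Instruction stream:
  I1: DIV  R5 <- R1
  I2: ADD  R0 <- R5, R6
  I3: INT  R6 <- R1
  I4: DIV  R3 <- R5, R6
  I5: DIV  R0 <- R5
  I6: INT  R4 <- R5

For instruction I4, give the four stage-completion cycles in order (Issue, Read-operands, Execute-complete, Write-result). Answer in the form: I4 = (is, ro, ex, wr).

I4 = (12, 14, 22, 23)

[1] I1 dispatched to DIV
[2] I1 operands ready, I2 dispatched to ADD
[3] I3 dispatched to INT
[4] I3 operands ready
[5] I3 complete
[10] I1 complete
[11] R5←I1
[12] I2 operands ready, I4 dispatched to DIV
[13] R6←I3
[14] I2 complete, I4 operands ready
[15] R0←I2
[22] I4 complete
[23] R3←I4
[24] I5 dispatched to DIV
[25] I5 operands ready, I6 dispatched to INT
[26] I6 operands ready
[27] I6 complete
[28] R4←I6
[33] I5 complete
[34] R0←I5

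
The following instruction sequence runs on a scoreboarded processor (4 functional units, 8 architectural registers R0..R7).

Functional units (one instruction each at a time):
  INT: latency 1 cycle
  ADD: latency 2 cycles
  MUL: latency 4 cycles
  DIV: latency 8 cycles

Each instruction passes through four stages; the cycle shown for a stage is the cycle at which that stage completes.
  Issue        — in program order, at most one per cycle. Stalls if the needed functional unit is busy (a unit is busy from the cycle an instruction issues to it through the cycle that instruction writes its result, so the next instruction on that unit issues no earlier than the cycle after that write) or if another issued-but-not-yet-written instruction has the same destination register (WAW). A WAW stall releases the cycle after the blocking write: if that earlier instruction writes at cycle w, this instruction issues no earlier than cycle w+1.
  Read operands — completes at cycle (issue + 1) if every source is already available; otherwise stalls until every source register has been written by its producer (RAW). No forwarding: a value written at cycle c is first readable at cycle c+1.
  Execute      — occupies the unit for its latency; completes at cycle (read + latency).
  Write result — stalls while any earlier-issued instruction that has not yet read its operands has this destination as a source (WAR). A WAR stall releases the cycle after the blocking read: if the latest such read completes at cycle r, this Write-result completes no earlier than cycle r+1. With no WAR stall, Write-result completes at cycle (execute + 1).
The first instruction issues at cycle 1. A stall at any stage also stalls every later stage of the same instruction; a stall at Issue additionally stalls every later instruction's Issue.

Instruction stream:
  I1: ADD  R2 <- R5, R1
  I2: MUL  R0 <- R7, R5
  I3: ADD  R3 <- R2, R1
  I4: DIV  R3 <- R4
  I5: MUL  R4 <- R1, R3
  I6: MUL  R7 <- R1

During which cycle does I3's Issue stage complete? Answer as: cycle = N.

cycle = 6

t=1  I1→ADD
t=2  I1 RO | I2→MUL
t=3  I2 RO
t=4  I1 EX
t=5  I1 WR R2
t=6  I3→ADD
t=7  I2 EX | I3 RO
t=8  I2 WR R0
t=9  I3 EX
t=10  I3 WR R3
t=11  I4→DIV
t=12  I4 RO | I5→MUL
t=20  I4 EX
t=21  I4 WR R3
t=22  I5 RO
t=26  I5 EX
t=27  I5 WR R4
t=28  I6→MUL
t=29  I6 RO
t=33  I6 EX
t=34  I6 WR R7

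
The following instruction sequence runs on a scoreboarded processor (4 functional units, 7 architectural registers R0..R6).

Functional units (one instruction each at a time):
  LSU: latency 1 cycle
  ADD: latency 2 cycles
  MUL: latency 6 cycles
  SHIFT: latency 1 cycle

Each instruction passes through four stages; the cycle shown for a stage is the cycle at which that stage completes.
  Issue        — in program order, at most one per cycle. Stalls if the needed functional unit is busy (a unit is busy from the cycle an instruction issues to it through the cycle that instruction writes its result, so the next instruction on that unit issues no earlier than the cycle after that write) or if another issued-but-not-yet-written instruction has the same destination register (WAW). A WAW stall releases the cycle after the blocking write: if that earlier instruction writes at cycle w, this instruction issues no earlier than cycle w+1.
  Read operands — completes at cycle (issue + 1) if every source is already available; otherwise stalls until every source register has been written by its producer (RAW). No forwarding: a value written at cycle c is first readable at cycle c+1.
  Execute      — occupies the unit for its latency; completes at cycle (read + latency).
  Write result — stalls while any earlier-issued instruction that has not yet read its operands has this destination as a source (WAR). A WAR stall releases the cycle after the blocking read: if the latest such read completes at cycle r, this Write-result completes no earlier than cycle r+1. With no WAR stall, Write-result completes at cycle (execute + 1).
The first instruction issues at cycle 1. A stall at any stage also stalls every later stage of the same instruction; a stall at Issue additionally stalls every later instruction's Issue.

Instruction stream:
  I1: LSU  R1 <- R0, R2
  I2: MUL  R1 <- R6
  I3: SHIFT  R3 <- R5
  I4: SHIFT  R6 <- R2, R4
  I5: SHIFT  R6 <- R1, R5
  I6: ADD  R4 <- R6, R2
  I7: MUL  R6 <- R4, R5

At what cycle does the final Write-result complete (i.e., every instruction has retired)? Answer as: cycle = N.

cycle = 29

I1  is:1  ro:2  ex:3  wr:4
I2  is:5  ro:6  ex:12  wr:13  — WAW R1: wait I1 write@4
I3  is:6  ro:7  ex:8  wr:9
I4  is:10  ro:11  ex:12  wr:13  — struct: SHIFT busy until I3 writes@9
I5  is:14  ro:15  ex:16  wr:17  — struct: SHIFT busy until I4 writes@13
I6  is:15  ro:18  ex:20  wr:21  — RAW R6: wait I5 write@17
I7  is:18  ro:22  ex:28  wr:29  — WAW R6: wait I5 write@17, RAW R4: wait I6 write@21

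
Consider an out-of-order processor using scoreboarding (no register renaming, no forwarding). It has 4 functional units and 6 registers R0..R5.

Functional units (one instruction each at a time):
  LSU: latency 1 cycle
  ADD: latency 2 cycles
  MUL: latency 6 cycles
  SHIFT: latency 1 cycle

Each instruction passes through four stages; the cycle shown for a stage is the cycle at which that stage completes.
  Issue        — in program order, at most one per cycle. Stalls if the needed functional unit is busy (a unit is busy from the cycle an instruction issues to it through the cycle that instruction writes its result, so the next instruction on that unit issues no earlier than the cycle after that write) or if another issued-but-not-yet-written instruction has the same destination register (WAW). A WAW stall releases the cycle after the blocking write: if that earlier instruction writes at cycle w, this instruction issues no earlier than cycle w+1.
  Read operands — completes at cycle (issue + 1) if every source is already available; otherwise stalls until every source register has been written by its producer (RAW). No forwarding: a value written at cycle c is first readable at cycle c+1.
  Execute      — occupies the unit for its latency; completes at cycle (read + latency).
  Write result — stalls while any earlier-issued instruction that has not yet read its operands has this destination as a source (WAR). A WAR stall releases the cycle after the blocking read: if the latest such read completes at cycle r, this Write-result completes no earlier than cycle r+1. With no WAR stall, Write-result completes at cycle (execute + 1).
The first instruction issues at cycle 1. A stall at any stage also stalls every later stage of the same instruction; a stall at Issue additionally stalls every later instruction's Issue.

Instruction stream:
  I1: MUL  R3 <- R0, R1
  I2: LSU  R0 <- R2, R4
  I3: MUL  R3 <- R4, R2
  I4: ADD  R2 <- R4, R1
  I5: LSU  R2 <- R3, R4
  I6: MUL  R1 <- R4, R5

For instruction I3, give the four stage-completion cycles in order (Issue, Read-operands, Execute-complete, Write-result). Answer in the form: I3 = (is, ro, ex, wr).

I3 = (10, 11, 17, 18)

1) issue 1, read 2, done 8, write 9
2) issue 2, read 3, done 4, write 5
3) issue 10, read 11, done 17, write 18  <struct: MUL busy until I1 writes@9>
4) issue 11, read 12, done 14, write 15
5) issue 16, read 19, done 20, write 21  <WAW R2: wait I4 write@15 / RAW R3: wait I3 write@18>
6) issue 19, read 20, done 26, write 27  <struct: MUL busy until I3 writes@18>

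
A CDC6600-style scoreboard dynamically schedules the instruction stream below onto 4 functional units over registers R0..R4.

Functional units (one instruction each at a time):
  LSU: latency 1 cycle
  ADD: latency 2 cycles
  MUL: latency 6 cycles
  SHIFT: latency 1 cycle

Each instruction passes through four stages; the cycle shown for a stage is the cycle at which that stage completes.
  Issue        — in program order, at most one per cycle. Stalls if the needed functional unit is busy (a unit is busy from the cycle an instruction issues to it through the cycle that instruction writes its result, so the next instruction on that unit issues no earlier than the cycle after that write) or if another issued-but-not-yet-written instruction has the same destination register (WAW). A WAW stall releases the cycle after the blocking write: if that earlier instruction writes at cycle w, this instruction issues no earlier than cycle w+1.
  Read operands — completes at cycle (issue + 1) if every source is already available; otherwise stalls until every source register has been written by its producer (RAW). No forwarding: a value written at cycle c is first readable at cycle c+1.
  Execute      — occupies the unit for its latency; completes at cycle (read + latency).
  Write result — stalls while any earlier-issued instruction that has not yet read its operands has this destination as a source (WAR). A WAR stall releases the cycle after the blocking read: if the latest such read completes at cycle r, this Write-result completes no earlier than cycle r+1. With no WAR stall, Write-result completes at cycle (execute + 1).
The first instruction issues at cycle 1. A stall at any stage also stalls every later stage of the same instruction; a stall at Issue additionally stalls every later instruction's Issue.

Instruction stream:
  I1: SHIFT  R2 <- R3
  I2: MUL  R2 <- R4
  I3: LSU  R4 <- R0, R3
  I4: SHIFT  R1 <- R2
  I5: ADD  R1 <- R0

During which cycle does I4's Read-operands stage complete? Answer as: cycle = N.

cycle = 14

I1 -> (1, 2, 3, 4)
I2 -> (5, 6, 12, 13)  // WAW R2: wait I1 write@4
I3 -> (6, 7, 8, 9)
I4 -> (7, 14, 15, 16)  // RAW R2: wait I2 write@13
I5 -> (17, 18, 20, 21)  // WAW R1: wait I4 write@16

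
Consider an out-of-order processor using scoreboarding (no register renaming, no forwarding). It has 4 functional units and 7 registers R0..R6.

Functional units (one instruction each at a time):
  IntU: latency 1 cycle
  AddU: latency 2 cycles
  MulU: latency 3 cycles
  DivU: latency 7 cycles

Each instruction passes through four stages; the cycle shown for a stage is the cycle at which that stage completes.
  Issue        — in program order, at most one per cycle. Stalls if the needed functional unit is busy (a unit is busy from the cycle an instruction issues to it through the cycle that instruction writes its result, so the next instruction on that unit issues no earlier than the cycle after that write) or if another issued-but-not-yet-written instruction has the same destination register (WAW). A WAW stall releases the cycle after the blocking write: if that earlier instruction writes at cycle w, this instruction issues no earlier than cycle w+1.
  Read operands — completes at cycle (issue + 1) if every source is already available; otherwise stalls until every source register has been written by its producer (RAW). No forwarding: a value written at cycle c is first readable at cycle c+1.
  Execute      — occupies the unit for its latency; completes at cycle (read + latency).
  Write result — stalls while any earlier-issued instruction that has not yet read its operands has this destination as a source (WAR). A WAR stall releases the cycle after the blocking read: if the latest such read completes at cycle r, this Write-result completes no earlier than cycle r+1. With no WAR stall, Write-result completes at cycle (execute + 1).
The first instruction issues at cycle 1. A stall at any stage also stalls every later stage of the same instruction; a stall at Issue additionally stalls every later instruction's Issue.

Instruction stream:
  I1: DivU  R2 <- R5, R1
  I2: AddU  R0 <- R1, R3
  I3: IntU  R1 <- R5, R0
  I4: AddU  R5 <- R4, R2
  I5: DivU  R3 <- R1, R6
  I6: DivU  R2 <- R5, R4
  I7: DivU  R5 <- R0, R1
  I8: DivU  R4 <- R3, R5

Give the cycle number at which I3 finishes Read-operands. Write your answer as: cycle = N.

t=1  I1 issues→DivU
t=2  I1 reads; I2 issues→AddU
t=3  I2 reads; I3 issues→IntU
t=5  I2 exec-done
t=6  I2 writes R0
t=7  I3 reads; I4 issues→AddU
t=8  I3 exec-done
t=9  I1 exec-done; I3 writes R1
t=10  I1 writes R2
t=11  I4 reads; I5 issues→DivU
t=12  I5 reads
t=13  I4 exec-done
t=14  I4 writes R5
t=19  I5 exec-done
t=20  I5 writes R3
t=21  I6 issues→DivU
t=22  I6 reads
t=29  I6 exec-done
t=30  I6 writes R2
t=31  I7 issues→DivU
t=32  I7 reads
t=39  I7 exec-done
t=40  I7 writes R5
t=41  I8 issues→DivU
t=42  I8 reads
t=49  I8 exec-done
t=50  I8 writes R4

cycle = 7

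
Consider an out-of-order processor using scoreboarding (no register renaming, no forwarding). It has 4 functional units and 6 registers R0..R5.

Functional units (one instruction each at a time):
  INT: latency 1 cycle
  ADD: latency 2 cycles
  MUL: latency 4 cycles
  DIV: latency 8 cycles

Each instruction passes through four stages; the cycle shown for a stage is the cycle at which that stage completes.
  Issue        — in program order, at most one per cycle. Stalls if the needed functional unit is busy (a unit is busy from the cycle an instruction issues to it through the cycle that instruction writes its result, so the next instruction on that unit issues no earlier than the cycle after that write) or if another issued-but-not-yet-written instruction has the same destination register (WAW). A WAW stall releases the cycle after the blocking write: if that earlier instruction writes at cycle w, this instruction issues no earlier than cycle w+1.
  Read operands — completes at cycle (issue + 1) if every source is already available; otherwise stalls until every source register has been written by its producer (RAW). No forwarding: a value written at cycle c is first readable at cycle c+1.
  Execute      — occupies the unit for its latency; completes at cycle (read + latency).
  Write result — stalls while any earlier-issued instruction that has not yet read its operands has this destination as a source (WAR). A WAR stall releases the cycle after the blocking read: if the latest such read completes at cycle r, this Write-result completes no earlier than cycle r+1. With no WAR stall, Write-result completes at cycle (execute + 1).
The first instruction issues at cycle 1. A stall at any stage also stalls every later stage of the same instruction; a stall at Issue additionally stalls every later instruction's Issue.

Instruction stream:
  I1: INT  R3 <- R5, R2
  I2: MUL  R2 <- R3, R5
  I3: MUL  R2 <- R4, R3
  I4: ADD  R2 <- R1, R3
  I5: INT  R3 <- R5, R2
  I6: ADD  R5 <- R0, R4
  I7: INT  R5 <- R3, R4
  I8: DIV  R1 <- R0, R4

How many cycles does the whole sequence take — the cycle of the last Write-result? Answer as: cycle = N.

cycle = 39

[1] issue I1 (INT)
[2] I1 read-ops; issue I2 (MUL)
[3] I1 finished on INT
[4] I1→R3
[5] I2 read-ops
[9] I2 finished on MUL
[10] I2→R2
[11] issue I3 (MUL)
[12] I3 read-ops
[16] I3 finished on MUL
[17] I3→R2
[18] issue I4 (ADD)
[19] I4 read-ops; issue I5 (INT)
[21] I4 finished on ADD
[22] I4→R2
[23] I5 read-ops; issue I6 (ADD)
[24] I5 finished on INT; I6 read-ops
[25] I5→R3
[26] I6 finished on ADD
[27] I6→R5
[28] issue I7 (INT)
[29] I7 read-ops; issue I8 (DIV)
[30] I7 finished on INT; I8 read-ops
[31] I7→R5
[38] I8 finished on DIV
[39] I8→R1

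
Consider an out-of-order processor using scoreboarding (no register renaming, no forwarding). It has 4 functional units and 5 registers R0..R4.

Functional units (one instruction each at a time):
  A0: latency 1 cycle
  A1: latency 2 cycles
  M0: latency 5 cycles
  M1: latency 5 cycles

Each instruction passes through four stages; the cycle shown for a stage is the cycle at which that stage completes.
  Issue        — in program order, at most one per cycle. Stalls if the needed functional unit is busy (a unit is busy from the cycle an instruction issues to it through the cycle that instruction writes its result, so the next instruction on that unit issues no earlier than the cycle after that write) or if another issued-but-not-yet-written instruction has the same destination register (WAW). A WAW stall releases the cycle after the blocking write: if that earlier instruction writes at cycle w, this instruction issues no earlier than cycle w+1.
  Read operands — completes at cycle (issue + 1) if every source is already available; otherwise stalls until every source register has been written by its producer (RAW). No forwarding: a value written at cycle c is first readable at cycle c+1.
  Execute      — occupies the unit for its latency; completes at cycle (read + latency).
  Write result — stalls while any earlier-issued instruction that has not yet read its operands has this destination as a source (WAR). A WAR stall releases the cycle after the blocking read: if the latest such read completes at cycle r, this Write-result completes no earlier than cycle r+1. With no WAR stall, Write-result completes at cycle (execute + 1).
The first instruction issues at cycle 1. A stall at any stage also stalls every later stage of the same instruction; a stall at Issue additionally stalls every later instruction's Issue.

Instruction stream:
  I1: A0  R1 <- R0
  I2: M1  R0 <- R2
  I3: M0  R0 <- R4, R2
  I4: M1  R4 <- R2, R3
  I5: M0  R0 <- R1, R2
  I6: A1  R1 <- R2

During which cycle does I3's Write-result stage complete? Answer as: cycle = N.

[I1] 1/2/3/4
[I2] 2/3/8/9
[I3] 10/11/16/17  (WAW R0: wait I2 write@9)
[I4] 11/12/17/18
[I5] 18/19/24/25  (struct: M0 busy until I3 writes@17)
[I6] 19/20/22/23

cycle = 17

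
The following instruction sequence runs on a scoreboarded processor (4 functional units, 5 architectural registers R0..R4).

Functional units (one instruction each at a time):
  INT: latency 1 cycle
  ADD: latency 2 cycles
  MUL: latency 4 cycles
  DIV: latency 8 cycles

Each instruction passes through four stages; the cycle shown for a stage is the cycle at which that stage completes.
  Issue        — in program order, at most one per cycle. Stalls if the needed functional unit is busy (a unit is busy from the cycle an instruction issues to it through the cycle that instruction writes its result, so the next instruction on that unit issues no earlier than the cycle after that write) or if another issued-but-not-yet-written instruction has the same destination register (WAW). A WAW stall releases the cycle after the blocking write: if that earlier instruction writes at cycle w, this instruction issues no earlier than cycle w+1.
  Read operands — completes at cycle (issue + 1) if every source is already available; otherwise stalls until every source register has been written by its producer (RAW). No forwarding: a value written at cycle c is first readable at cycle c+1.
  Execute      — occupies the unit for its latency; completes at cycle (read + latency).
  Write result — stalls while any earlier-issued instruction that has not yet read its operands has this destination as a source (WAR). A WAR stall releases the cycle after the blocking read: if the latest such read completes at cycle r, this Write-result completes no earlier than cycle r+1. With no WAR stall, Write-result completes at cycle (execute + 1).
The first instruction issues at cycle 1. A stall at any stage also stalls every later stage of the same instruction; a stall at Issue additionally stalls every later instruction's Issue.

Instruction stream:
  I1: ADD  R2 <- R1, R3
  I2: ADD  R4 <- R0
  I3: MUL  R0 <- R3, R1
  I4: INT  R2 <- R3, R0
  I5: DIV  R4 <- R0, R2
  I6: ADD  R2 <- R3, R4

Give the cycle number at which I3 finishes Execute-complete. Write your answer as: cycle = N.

cycle = 12

I1: IS=1 RO=2 EX=4 WR=5
I2: IS=6 RO=7 EX=9 WR=10  [struct: ADD busy until I1 writes@5]
I3: IS=7 RO=8 EX=12 WR=13
I4: IS=8 RO=14 EX=15 WR=16  [RAW R0: wait I3 write@13]
I5: IS=11 RO=17 EX=25 WR=26  [WAW R4: wait I2 write@10; RAW R2: wait I4 write@16]
I6: IS=17 RO=27 EX=29 WR=30  [WAW R2: wait I4 write@16; RAW R4: wait I5 write@26]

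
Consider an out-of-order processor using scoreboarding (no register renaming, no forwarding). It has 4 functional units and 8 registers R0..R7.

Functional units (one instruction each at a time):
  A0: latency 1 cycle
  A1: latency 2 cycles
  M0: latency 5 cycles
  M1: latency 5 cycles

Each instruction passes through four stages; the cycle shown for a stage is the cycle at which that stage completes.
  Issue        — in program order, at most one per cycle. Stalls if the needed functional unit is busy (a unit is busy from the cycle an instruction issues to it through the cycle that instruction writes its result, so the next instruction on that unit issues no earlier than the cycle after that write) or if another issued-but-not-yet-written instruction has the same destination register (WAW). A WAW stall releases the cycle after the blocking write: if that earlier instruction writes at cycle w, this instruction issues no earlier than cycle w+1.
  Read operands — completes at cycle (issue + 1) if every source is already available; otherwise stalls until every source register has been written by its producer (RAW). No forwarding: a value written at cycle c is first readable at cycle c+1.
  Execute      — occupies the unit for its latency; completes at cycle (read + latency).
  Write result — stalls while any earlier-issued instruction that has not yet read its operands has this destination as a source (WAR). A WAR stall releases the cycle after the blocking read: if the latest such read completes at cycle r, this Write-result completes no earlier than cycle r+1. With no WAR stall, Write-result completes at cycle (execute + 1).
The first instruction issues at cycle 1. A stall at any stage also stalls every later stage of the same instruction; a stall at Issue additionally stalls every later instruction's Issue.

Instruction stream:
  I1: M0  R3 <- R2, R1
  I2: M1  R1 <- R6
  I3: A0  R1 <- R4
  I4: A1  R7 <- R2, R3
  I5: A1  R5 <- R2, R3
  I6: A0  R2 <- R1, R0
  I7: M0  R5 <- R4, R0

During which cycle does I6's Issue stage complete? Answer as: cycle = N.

cycle = 17

[1] issue I1 (M0)
[2] I1 read-ops · issue I2 (M1)
[3] I2 read-ops
[7] I1 finished on M0
[8] I1→R3 · I2 finished on M1
[9] I2→R1
[10] issue I3 (A0)
[11] I3 read-ops · issue I4 (A1)
[12] I3 finished on A0 · I4 read-ops
[13] I3→R1
[14] I4 finished on A1
[15] I4→R7
[16] issue I5 (A1)
[17] I5 read-ops · issue I6 (A0)
[18] I6 read-ops
[19] I5 finished on A1 · I6 finished on A0
[20] I5→R5 · I6→R2
[21] issue I7 (M0)
[22] I7 read-ops
[27] I7 finished on M0
[28] I7→R5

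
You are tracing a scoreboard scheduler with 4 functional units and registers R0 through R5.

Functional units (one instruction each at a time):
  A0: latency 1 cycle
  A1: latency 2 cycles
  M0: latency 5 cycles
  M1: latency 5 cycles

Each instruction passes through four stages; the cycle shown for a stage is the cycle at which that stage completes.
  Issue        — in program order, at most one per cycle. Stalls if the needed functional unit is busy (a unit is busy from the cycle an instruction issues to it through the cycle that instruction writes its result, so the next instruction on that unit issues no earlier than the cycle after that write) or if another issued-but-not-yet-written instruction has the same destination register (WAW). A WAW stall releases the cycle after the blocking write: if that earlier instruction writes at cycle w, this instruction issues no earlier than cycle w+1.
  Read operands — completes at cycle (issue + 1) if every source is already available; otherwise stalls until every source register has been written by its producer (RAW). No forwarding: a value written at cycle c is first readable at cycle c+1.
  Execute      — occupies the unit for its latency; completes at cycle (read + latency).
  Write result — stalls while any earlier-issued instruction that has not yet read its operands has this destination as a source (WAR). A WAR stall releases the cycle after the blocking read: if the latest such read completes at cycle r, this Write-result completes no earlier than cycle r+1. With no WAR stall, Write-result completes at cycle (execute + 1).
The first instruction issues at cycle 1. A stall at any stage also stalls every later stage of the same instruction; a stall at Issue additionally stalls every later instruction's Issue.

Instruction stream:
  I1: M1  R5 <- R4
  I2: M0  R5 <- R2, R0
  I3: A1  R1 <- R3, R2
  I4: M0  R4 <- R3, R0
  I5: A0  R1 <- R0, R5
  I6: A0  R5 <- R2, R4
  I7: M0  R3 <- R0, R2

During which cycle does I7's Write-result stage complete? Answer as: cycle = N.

cycle = 32

t=1  issue I1 (M1)
t=2  I1 read-ops
t=7  I1 finished on M1
t=8  I1→R5
t=9  issue I2 (M0)
t=10  I2 read-ops | issue I3 (A1)
t=11  I3 read-ops
t=13  I3 finished on A1
t=14  I3→R1
t=15  I2 finished on M0
t=16  I2→R5
t=17  issue I4 (M0)
t=18  I4 read-ops | issue I5 (A0)
t=19  I5 read-ops
t=20  I5 finished on A0
t=21  I5→R1
t=22  issue I6 (A0)
t=23  I4 finished on M0
t=24  I4→R4
t=25  I6 read-ops | issue I7 (M0)
t=26  I6 finished on A0 | I7 read-ops
t=27  I6→R5
t=31  I7 finished on M0
t=32  I7→R3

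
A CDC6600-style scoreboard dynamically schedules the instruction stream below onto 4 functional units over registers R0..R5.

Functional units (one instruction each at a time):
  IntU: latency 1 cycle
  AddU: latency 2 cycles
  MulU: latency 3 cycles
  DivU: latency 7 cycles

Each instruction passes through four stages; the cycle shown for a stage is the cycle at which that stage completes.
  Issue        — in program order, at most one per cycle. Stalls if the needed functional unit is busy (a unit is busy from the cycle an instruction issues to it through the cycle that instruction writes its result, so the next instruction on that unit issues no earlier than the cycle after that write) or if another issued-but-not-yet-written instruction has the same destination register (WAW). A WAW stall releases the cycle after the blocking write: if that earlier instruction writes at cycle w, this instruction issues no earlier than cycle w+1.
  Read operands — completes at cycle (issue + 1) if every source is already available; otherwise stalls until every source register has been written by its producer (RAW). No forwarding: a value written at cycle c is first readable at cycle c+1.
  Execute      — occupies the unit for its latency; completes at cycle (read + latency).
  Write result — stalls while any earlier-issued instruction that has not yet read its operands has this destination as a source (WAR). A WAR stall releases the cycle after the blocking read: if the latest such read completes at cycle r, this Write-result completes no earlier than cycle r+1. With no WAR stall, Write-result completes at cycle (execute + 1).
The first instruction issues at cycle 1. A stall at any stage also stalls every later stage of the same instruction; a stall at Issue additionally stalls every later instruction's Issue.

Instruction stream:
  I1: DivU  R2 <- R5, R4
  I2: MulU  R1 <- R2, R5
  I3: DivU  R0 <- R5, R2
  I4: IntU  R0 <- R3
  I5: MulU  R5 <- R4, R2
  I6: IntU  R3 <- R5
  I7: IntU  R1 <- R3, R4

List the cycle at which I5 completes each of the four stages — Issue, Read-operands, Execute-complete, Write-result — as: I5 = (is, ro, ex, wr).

cycle 1: issue I1 (DivU)
cycle 2: I1 read-ops; issue I2 (MulU)
cycle 9: I1 finished on DivU
cycle 10: I1→R2
cycle 11: I2 read-ops; issue I3 (DivU)
cycle 12: I3 read-ops
cycle 14: I2 finished on MulU
cycle 15: I2→R1
cycle 19: I3 finished on DivU
cycle 20: I3→R0
cycle 21: issue I4 (IntU)
cycle 22: I4 read-ops; issue I5 (MulU)
cycle 23: I4 finished on IntU; I5 read-ops
cycle 24: I4→R0
cycle 25: issue I6 (IntU)
cycle 26: I5 finished on MulU
cycle 27: I5→R5
cycle 28: I6 read-ops
cycle 29: I6 finished on IntU
cycle 30: I6→R3
cycle 31: issue I7 (IntU)
cycle 32: I7 read-ops
cycle 33: I7 finished on IntU
cycle 34: I7→R1

I5 = (22, 23, 26, 27)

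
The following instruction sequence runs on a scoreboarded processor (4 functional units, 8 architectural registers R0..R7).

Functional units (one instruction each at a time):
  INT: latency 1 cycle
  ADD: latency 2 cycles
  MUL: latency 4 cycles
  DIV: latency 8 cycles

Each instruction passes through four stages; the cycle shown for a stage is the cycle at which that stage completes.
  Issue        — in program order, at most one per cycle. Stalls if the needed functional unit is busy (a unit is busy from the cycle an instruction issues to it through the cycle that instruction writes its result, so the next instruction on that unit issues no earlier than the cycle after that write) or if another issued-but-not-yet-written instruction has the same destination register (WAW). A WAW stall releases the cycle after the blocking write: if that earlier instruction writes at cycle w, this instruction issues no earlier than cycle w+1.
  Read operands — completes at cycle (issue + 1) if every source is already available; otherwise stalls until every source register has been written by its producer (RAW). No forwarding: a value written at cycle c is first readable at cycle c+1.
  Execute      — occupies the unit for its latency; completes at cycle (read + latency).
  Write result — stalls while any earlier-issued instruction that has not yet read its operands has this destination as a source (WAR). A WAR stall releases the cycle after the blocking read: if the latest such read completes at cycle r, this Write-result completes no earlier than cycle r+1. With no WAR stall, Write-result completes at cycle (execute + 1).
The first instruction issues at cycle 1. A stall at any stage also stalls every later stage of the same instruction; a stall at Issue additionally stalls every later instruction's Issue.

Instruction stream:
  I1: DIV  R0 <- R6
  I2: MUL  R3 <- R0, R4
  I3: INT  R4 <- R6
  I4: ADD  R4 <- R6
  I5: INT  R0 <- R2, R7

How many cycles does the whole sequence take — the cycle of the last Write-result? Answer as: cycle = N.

I1 -> (1, 2, 10, 11)
I2 -> (2, 12, 16, 17)  // RAW R0: wait I1 write@11
I3 -> (3, 4, 5, 13)  // WAR R4: wait I2 read@12
I4 -> (14, 15, 17, 18)  // WAW R4: wait I3 write@13
I5 -> (15, 16, 17, 18)

cycle = 18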